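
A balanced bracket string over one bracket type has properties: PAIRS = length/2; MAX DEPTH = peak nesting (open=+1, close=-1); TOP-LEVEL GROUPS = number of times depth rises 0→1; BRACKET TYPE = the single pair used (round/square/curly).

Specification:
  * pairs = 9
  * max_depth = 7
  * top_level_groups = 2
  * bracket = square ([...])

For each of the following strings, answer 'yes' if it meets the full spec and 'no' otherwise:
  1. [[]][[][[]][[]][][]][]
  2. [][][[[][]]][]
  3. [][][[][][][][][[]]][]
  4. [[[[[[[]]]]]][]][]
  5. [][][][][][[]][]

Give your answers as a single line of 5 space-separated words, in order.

Answer: no no no yes no

Derivation:
String 1 '[[]][[][[]][[]][][]][]': depth seq [1 2 1 0 1 2 1 2 3 2 1 2 3 2 1 2 1 2 1 0 1 0]
  -> pairs=11 depth=3 groups=3 -> no
String 2 '[][][[[][]]][]': depth seq [1 0 1 0 1 2 3 2 3 2 1 0 1 0]
  -> pairs=7 depth=3 groups=4 -> no
String 3 '[][][[][][][][][[]]][]': depth seq [1 0 1 0 1 2 1 2 1 2 1 2 1 2 1 2 3 2 1 0 1 0]
  -> pairs=11 depth=3 groups=4 -> no
String 4 '[[[[[[[]]]]]][]][]': depth seq [1 2 3 4 5 6 7 6 5 4 3 2 1 2 1 0 1 0]
  -> pairs=9 depth=7 groups=2 -> yes
String 5 '[][][][][][[]][]': depth seq [1 0 1 0 1 0 1 0 1 0 1 2 1 0 1 0]
  -> pairs=8 depth=2 groups=7 -> no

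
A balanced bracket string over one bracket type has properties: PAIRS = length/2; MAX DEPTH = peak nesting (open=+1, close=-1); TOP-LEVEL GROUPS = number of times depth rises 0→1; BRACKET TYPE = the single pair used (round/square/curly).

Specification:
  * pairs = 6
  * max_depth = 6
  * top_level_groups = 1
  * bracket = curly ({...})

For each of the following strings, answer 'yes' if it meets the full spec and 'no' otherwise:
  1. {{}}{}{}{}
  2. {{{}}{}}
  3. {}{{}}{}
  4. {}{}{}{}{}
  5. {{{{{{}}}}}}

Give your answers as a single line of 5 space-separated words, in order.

String 1 '{{}}{}{}{}': depth seq [1 2 1 0 1 0 1 0 1 0]
  -> pairs=5 depth=2 groups=4 -> no
String 2 '{{{}}{}}': depth seq [1 2 3 2 1 2 1 0]
  -> pairs=4 depth=3 groups=1 -> no
String 3 '{}{{}}{}': depth seq [1 0 1 2 1 0 1 0]
  -> pairs=4 depth=2 groups=3 -> no
String 4 '{}{}{}{}{}': depth seq [1 0 1 0 1 0 1 0 1 0]
  -> pairs=5 depth=1 groups=5 -> no
String 5 '{{{{{{}}}}}}': depth seq [1 2 3 4 5 6 5 4 3 2 1 0]
  -> pairs=6 depth=6 groups=1 -> yes

Answer: no no no no yes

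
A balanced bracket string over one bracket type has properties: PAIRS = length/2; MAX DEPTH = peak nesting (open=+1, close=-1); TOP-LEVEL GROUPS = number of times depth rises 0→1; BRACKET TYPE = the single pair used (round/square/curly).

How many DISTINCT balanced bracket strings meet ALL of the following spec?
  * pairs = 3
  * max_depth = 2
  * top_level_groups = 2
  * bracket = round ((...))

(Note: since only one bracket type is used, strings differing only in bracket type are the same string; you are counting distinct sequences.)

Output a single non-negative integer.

Spec: pairs=3 depth=2 groups=2
Count(depth <= 2) = 2
Count(depth <= 1) = 0
Count(depth == 2) = 2 - 0 = 2

Answer: 2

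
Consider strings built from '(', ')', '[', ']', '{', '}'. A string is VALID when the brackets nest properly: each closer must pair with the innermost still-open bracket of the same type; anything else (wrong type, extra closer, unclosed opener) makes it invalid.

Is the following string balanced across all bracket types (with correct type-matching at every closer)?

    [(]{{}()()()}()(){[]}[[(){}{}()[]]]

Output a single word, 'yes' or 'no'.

Answer: no

Derivation:
pos 0: push '['; stack = [
pos 1: push '('; stack = [(
pos 2: saw closer ']' but top of stack is '(' (expected ')') → INVALID
Verdict: type mismatch at position 2: ']' closes '(' → no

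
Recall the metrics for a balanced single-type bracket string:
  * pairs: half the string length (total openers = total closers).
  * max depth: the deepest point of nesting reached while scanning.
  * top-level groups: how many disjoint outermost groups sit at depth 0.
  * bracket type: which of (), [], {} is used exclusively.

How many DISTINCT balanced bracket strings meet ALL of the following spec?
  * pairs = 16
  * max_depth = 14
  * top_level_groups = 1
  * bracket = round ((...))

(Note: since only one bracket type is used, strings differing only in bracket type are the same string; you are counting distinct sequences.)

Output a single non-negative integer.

Spec: pairs=16 depth=14 groups=1
Count(depth <= 14) = 9694817
Count(depth <= 13) = 9694469
Count(depth == 14) = 9694817 - 9694469 = 348

Answer: 348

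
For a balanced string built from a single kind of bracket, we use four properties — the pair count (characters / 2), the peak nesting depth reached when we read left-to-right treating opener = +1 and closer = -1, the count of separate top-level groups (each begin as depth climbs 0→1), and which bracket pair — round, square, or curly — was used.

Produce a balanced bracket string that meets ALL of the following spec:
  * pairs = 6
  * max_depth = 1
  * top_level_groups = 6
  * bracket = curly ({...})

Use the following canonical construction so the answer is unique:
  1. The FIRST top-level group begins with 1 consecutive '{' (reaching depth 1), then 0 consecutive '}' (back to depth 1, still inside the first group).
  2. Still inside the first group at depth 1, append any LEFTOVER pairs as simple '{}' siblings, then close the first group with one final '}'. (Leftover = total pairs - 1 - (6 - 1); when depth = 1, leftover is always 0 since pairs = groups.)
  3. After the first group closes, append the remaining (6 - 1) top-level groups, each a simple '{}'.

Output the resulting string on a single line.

Spec: pairs=6 depth=1 groups=6
Leftover pairs = 6 - 1 - (6-1) = 0
First group: deep chain of depth 1 + 0 sibling pairs
Remaining 5 groups: simple '{}' each

Answer: {}{}{}{}{}{}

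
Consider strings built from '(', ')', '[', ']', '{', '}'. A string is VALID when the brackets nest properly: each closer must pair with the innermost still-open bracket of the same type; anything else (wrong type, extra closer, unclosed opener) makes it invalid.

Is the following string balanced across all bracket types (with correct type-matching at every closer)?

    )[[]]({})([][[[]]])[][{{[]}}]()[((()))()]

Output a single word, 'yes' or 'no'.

pos 0: saw closer ')' but stack is empty → INVALID
Verdict: unmatched closer ')' at position 0 → no

Answer: no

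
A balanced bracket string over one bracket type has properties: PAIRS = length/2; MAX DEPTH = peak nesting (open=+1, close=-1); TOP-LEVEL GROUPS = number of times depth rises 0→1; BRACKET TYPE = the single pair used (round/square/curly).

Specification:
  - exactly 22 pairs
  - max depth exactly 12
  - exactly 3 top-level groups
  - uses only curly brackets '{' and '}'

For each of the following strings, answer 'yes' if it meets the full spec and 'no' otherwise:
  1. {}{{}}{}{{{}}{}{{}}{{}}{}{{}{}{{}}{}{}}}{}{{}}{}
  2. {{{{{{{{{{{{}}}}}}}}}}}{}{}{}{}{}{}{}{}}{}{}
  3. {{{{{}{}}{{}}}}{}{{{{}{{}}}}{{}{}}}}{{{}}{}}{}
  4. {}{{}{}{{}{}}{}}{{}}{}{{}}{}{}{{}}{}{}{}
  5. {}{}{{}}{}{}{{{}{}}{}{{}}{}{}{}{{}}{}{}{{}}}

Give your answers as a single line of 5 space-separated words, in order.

String 1 '{}{{}}{}{{{}}{}{{}}{{}}{}{{}{}{{}}{}{}}}{}{{}}{}': depth seq [1 0 1 2 1 0 1 0 1 2 3 2 1 2 1 2 3 2 1 2 3 2 1 2 1 2 3 2 3 2 3 4 3 2 3 2 3 2 1 0 1 0 1 2 1 0 1 0]
  -> pairs=24 depth=4 groups=7 -> no
String 2 '{{{{{{{{{{{{}}}}}}}}}}}{}{}{}{}{}{}{}{}}{}{}': depth seq [1 2 3 4 5 6 7 8 9 10 11 12 11 10 9 8 7 6 5 4 3 2 1 2 1 2 1 2 1 2 1 2 1 2 1 2 1 2 1 0 1 0 1 0]
  -> pairs=22 depth=12 groups=3 -> yes
String 3 '{{{{{}{}}{{}}}}{}{{{{}{{}}}}{{}{}}}}{{{}}{}}{}': depth seq [1 2 3 4 5 4 5 4 3 4 5 4 3 2 1 2 1 2 3 4 5 4 5 6 5 4 3 2 3 4 3 4 3 2 1 0 1 2 3 2 1 2 1 0 1 0]
  -> pairs=23 depth=6 groups=3 -> no
String 4 '{}{{}{}{{}{}}{}}{{}}{}{{}}{}{}{{}}{}{}{}': depth seq [1 0 1 2 1 2 1 2 3 2 3 2 1 2 1 0 1 2 1 0 1 0 1 2 1 0 1 0 1 0 1 2 1 0 1 0 1 0 1 0]
  -> pairs=20 depth=3 groups=11 -> no
String 5 '{}{}{{}}{}{}{{{}{}}{}{{}}{}{}{}{{}}{}{}{{}}}': depth seq [1 0 1 0 1 2 1 0 1 0 1 0 1 2 3 2 3 2 1 2 1 2 3 2 1 2 1 2 1 2 1 2 3 2 1 2 1 2 1 2 3 2 1 0]
  -> pairs=22 depth=3 groups=6 -> no

Answer: no yes no no no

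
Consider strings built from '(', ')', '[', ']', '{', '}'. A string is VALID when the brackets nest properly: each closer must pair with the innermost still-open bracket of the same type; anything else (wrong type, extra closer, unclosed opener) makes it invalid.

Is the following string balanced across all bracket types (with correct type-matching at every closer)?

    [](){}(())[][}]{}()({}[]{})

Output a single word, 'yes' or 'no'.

pos 0: push '['; stack = [
pos 1: ']' matches '['; pop; stack = (empty)
pos 2: push '('; stack = (
pos 3: ')' matches '('; pop; stack = (empty)
pos 4: push '{'; stack = {
pos 5: '}' matches '{'; pop; stack = (empty)
pos 6: push '('; stack = (
pos 7: push '('; stack = ((
pos 8: ')' matches '('; pop; stack = (
pos 9: ')' matches '('; pop; stack = (empty)
pos 10: push '['; stack = [
pos 11: ']' matches '['; pop; stack = (empty)
pos 12: push '['; stack = [
pos 13: saw closer '}' but top of stack is '[' (expected ']') → INVALID
Verdict: type mismatch at position 13: '}' closes '[' → no

Answer: no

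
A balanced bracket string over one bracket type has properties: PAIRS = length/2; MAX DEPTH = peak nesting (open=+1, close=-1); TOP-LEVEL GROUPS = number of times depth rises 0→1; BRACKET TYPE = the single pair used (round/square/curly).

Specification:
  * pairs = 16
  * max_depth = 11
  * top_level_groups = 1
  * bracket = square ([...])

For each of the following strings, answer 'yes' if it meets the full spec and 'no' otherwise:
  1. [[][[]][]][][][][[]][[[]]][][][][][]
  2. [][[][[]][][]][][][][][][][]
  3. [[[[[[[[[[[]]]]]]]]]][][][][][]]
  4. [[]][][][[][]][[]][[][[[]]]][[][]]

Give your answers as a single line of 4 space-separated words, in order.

String 1 '[[][[]][]][][][][[]][[[]]][][][][][]': depth seq [1 2 1 2 3 2 1 2 1 0 1 0 1 0 1 0 1 2 1 0 1 2 3 2 1 0 1 0 1 0 1 0 1 0 1 0]
  -> pairs=18 depth=3 groups=11 -> no
String 2 '[][[][[]][][]][][][][][][][]': depth seq [1 0 1 2 1 2 3 2 1 2 1 2 1 0 1 0 1 0 1 0 1 0 1 0 1 0 1 0]
  -> pairs=14 depth=3 groups=9 -> no
String 3 '[[[[[[[[[[[]]]]]]]]]][][][][][]]': depth seq [1 2 3 4 5 6 7 8 9 10 11 10 9 8 7 6 5 4 3 2 1 2 1 2 1 2 1 2 1 2 1 0]
  -> pairs=16 depth=11 groups=1 -> yes
String 4 '[[]][][][[][]][[]][[][[[]]]][[][]]': depth seq [1 2 1 0 1 0 1 0 1 2 1 2 1 0 1 2 1 0 1 2 1 2 3 4 3 2 1 0 1 2 1 2 1 0]
  -> pairs=17 depth=4 groups=7 -> no

Answer: no no yes no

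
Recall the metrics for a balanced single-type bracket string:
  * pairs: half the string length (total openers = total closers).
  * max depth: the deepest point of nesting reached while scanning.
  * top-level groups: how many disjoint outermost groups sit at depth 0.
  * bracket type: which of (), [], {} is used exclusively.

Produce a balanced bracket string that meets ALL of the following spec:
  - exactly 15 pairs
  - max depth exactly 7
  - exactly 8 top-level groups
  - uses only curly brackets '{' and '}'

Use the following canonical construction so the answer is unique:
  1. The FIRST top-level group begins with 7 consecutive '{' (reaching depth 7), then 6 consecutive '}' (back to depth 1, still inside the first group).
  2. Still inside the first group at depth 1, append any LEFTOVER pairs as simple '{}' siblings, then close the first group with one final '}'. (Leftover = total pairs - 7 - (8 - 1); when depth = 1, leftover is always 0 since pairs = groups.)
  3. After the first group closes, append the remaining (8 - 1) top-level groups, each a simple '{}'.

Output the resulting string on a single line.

Spec: pairs=15 depth=7 groups=8
Leftover pairs = 15 - 7 - (8-1) = 1
First group: deep chain of depth 7 + 1 sibling pairs
Remaining 7 groups: simple '{}' each

Answer: {{{{{{{}}}}}}{}}{}{}{}{}{}{}{}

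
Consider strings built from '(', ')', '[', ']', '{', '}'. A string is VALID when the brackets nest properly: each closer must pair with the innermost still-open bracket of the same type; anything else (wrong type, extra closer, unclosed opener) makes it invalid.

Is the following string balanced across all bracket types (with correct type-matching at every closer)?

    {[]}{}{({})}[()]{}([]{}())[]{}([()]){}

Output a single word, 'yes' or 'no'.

pos 0: push '{'; stack = {
pos 1: push '['; stack = {[
pos 2: ']' matches '['; pop; stack = {
pos 3: '}' matches '{'; pop; stack = (empty)
pos 4: push '{'; stack = {
pos 5: '}' matches '{'; pop; stack = (empty)
pos 6: push '{'; stack = {
pos 7: push '('; stack = {(
pos 8: push '{'; stack = {({
pos 9: '}' matches '{'; pop; stack = {(
pos 10: ')' matches '('; pop; stack = {
pos 11: '}' matches '{'; pop; stack = (empty)
pos 12: push '['; stack = [
pos 13: push '('; stack = [(
pos 14: ')' matches '('; pop; stack = [
pos 15: ']' matches '['; pop; stack = (empty)
pos 16: push '{'; stack = {
pos 17: '}' matches '{'; pop; stack = (empty)
pos 18: push '('; stack = (
pos 19: push '['; stack = ([
pos 20: ']' matches '['; pop; stack = (
pos 21: push '{'; stack = ({
pos 22: '}' matches '{'; pop; stack = (
pos 23: push '('; stack = ((
pos 24: ')' matches '('; pop; stack = (
pos 25: ')' matches '('; pop; stack = (empty)
pos 26: push '['; stack = [
pos 27: ']' matches '['; pop; stack = (empty)
pos 28: push '{'; stack = {
pos 29: '}' matches '{'; pop; stack = (empty)
pos 30: push '('; stack = (
pos 31: push '['; stack = ([
pos 32: push '('; stack = ([(
pos 33: ')' matches '('; pop; stack = ([
pos 34: ']' matches '['; pop; stack = (
pos 35: ')' matches '('; pop; stack = (empty)
pos 36: push '{'; stack = {
pos 37: '}' matches '{'; pop; stack = (empty)
end: stack empty → VALID
Verdict: properly nested → yes

Answer: yes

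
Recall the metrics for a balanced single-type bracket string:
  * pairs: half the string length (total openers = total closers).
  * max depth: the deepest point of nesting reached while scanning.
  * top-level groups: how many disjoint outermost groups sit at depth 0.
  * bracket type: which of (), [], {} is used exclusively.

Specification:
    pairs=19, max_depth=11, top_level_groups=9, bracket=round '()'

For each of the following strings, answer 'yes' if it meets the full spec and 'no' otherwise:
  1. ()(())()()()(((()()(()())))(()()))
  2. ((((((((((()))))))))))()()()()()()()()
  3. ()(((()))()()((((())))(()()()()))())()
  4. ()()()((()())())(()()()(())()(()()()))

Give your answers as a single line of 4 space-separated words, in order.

Answer: no yes no no

Derivation:
String 1 '()(())()()()(((()()(()())))(()()))': depth seq [1 0 1 2 1 0 1 0 1 0 1 0 1 2 3 4 3 4 3 4 5 4 5 4 3 2 1 2 3 2 3 2 1 0]
  -> pairs=17 depth=5 groups=6 -> no
String 2 '((((((((((()))))))))))()()()()()()()()': depth seq [1 2 3 4 5 6 7 8 9 10 11 10 9 8 7 6 5 4 3 2 1 0 1 0 1 0 1 0 1 0 1 0 1 0 1 0 1 0]
  -> pairs=19 depth=11 groups=9 -> yes
String 3 '()(((()))()()((((())))(()()()()))())()': depth seq [1 0 1 2 3 4 3 2 1 2 1 2 1 2 3 4 5 6 5 4 3 2 3 4 3 4 3 4 3 4 3 2 1 2 1 0 1 0]
  -> pairs=19 depth=6 groups=3 -> no
String 4 '()()()((()())())(()()()(())()(()()()))': depth seq [1 0 1 0 1 0 1 2 3 2 3 2 1 2 1 0 1 2 1 2 1 2 1 2 3 2 1 2 1 2 3 2 3 2 3 2 1 0]
  -> pairs=19 depth=3 groups=5 -> no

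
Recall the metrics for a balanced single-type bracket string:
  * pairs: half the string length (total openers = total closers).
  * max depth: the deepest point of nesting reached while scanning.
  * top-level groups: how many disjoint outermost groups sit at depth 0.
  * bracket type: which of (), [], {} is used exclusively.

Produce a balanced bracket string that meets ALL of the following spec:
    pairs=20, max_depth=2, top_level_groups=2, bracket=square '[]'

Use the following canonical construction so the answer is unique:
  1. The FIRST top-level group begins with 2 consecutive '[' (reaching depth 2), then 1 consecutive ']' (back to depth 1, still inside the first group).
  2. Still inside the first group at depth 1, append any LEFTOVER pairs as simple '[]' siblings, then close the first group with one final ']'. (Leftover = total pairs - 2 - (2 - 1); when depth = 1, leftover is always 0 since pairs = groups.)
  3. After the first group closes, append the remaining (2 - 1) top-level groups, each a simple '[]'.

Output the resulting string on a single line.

Spec: pairs=20 depth=2 groups=2
Leftover pairs = 20 - 2 - (2-1) = 17
First group: deep chain of depth 2 + 17 sibling pairs
Remaining 1 groups: simple '[]' each

Answer: [[][][][][][][][][][][][][][][][][][]][]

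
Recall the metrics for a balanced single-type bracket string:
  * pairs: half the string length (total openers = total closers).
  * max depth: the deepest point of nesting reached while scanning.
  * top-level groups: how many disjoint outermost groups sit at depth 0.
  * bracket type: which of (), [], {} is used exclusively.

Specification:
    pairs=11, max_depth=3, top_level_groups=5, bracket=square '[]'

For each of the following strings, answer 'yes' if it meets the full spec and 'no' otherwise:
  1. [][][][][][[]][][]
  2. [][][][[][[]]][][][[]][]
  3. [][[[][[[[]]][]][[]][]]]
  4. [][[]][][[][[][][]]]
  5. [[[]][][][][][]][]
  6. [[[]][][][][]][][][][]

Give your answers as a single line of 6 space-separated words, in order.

String 1 '[][][][][][[]][][]': depth seq [1 0 1 0 1 0 1 0 1 0 1 2 1 0 1 0 1 0]
  -> pairs=9 depth=2 groups=8 -> no
String 2 '[][][][[][[]]][][][[]][]': depth seq [1 0 1 0 1 0 1 2 1 2 3 2 1 0 1 0 1 0 1 2 1 0 1 0]
  -> pairs=12 depth=3 groups=8 -> no
String 3 '[][[[][[[[]]][]][[]][]]]': depth seq [1 0 1 2 3 2 3 4 5 6 5 4 3 4 3 2 3 4 3 2 3 2 1 0]
  -> pairs=12 depth=6 groups=2 -> no
String 4 '[][[]][][[][[][][]]]': depth seq [1 0 1 2 1 0 1 0 1 2 1 2 3 2 3 2 3 2 1 0]
  -> pairs=10 depth=3 groups=4 -> no
String 5 '[[[]][][][][][]][]': depth seq [1 2 3 2 1 2 1 2 1 2 1 2 1 2 1 0 1 0]
  -> pairs=9 depth=3 groups=2 -> no
String 6 '[[[]][][][][]][][][][]': depth seq [1 2 3 2 1 2 1 2 1 2 1 2 1 0 1 0 1 0 1 0 1 0]
  -> pairs=11 depth=3 groups=5 -> yes

Answer: no no no no no yes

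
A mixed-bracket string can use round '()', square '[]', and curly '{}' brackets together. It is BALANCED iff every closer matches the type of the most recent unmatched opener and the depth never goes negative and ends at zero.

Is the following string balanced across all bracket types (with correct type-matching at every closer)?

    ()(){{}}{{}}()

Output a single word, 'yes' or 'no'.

pos 0: push '('; stack = (
pos 1: ')' matches '('; pop; stack = (empty)
pos 2: push '('; stack = (
pos 3: ')' matches '('; pop; stack = (empty)
pos 4: push '{'; stack = {
pos 5: push '{'; stack = {{
pos 6: '}' matches '{'; pop; stack = {
pos 7: '}' matches '{'; pop; stack = (empty)
pos 8: push '{'; stack = {
pos 9: push '{'; stack = {{
pos 10: '}' matches '{'; pop; stack = {
pos 11: '}' matches '{'; pop; stack = (empty)
pos 12: push '('; stack = (
pos 13: ')' matches '('; pop; stack = (empty)
end: stack empty → VALID
Verdict: properly nested → yes

Answer: yes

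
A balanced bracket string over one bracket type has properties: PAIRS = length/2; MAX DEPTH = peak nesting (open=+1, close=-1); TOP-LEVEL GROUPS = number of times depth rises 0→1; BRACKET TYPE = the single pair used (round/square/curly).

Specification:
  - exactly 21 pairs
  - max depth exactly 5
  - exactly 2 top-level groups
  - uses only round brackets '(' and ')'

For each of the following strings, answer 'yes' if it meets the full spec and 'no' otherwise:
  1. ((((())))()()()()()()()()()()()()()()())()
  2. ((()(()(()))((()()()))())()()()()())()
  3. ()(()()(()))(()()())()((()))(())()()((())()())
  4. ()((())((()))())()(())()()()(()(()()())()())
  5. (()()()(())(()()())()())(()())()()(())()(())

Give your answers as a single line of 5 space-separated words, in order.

Answer: yes no no no no

Derivation:
String 1 '((((())))()()()()()()()()()()()()()()())()': depth seq [1 2 3 4 5 4 3 2 1 2 1 2 1 2 1 2 1 2 1 2 1 2 1 2 1 2 1 2 1 2 1 2 1 2 1 2 1 2 1 0 1 0]
  -> pairs=21 depth=5 groups=2 -> yes
String 2 '((()(()(()))((()()()))())()()()()())()': depth seq [1 2 3 2 3 4 3 4 5 4 3 2 3 4 5 4 5 4 5 4 3 2 3 2 1 2 1 2 1 2 1 2 1 2 1 0 1 0]
  -> pairs=19 depth=5 groups=2 -> no
String 3 '()(()()(()))(()()())()((()))(())()()((())()())': depth seq [1 0 1 2 1 2 1 2 3 2 1 0 1 2 1 2 1 2 1 0 1 0 1 2 3 2 1 0 1 2 1 0 1 0 1 0 1 2 3 2 1 2 1 2 1 0]
  -> pairs=23 depth=3 groups=9 -> no
String 4 '()((())((()))())()(())()()()(()(()()())()())': depth seq [1 0 1 2 3 2 1 2 3 4 3 2 1 2 1 0 1 0 1 2 1 0 1 0 1 0 1 0 1 2 1 2 3 2 3 2 3 2 1 2 1 2 1 0]
  -> pairs=22 depth=4 groups=8 -> no
String 5 '(()()()(())(()()())()())(()())()()(())()(())': depth seq [1 2 1 2 1 2 1 2 3 2 1 2 3 2 3 2 3 2 1 2 1 2 1 0 1 2 1 2 1 0 1 0 1 0 1 2 1 0 1 0 1 2 1 0]
  -> pairs=22 depth=3 groups=7 -> no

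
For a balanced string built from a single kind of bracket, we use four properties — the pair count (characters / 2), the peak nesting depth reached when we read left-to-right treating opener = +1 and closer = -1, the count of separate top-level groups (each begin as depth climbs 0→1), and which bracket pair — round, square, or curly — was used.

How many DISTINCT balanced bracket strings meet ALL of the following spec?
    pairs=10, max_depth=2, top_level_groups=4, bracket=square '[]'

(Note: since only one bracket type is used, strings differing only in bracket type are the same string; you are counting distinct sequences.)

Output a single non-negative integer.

Answer: 84

Derivation:
Spec: pairs=10 depth=2 groups=4
Count(depth <= 2) = 84
Count(depth <= 1) = 0
Count(depth == 2) = 84 - 0 = 84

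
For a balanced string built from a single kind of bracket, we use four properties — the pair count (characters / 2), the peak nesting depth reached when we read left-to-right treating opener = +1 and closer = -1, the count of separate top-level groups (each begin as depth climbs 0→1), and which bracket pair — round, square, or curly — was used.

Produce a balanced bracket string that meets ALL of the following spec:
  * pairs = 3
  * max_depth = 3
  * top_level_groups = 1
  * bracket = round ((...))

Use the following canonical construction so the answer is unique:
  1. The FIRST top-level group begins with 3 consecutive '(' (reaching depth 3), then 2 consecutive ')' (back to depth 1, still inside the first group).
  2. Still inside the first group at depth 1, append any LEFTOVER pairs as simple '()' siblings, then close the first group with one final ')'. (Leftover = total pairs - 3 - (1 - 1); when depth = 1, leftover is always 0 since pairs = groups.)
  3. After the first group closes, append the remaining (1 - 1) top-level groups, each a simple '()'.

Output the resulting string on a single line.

Answer: ((()))

Derivation:
Spec: pairs=3 depth=3 groups=1
Leftover pairs = 3 - 3 - (1-1) = 0
First group: deep chain of depth 3 + 0 sibling pairs
Remaining 0 groups: simple '()' each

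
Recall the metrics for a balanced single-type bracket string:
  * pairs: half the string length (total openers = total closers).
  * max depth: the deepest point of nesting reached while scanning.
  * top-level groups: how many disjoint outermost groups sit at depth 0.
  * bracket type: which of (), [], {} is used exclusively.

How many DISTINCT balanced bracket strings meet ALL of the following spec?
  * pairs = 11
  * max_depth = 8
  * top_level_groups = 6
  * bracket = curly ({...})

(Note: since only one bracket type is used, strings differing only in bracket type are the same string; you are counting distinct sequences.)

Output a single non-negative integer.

Answer: 0

Derivation:
Spec: pairs=11 depth=8 groups=6
Count(depth <= 8) = 1638
Count(depth <= 7) = 1638
Count(depth == 8) = 1638 - 1638 = 0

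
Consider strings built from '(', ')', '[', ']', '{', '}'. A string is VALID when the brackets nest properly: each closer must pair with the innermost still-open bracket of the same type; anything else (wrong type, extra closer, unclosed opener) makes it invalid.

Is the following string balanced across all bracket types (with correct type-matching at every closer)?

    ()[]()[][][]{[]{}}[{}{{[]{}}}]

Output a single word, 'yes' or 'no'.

pos 0: push '('; stack = (
pos 1: ')' matches '('; pop; stack = (empty)
pos 2: push '['; stack = [
pos 3: ']' matches '['; pop; stack = (empty)
pos 4: push '('; stack = (
pos 5: ')' matches '('; pop; stack = (empty)
pos 6: push '['; stack = [
pos 7: ']' matches '['; pop; stack = (empty)
pos 8: push '['; stack = [
pos 9: ']' matches '['; pop; stack = (empty)
pos 10: push '['; stack = [
pos 11: ']' matches '['; pop; stack = (empty)
pos 12: push '{'; stack = {
pos 13: push '['; stack = {[
pos 14: ']' matches '['; pop; stack = {
pos 15: push '{'; stack = {{
pos 16: '}' matches '{'; pop; stack = {
pos 17: '}' matches '{'; pop; stack = (empty)
pos 18: push '['; stack = [
pos 19: push '{'; stack = [{
pos 20: '}' matches '{'; pop; stack = [
pos 21: push '{'; stack = [{
pos 22: push '{'; stack = [{{
pos 23: push '['; stack = [{{[
pos 24: ']' matches '['; pop; stack = [{{
pos 25: push '{'; stack = [{{{
pos 26: '}' matches '{'; pop; stack = [{{
pos 27: '}' matches '{'; pop; stack = [{
pos 28: '}' matches '{'; pop; stack = [
pos 29: ']' matches '['; pop; stack = (empty)
end: stack empty → VALID
Verdict: properly nested → yes

Answer: yes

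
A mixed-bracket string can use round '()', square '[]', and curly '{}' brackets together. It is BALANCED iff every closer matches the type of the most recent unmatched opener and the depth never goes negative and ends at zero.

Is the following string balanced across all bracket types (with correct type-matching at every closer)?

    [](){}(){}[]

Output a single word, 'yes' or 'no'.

Answer: yes

Derivation:
pos 0: push '['; stack = [
pos 1: ']' matches '['; pop; stack = (empty)
pos 2: push '('; stack = (
pos 3: ')' matches '('; pop; stack = (empty)
pos 4: push '{'; stack = {
pos 5: '}' matches '{'; pop; stack = (empty)
pos 6: push '('; stack = (
pos 7: ')' matches '('; pop; stack = (empty)
pos 8: push '{'; stack = {
pos 9: '}' matches '{'; pop; stack = (empty)
pos 10: push '['; stack = [
pos 11: ']' matches '['; pop; stack = (empty)
end: stack empty → VALID
Verdict: properly nested → yes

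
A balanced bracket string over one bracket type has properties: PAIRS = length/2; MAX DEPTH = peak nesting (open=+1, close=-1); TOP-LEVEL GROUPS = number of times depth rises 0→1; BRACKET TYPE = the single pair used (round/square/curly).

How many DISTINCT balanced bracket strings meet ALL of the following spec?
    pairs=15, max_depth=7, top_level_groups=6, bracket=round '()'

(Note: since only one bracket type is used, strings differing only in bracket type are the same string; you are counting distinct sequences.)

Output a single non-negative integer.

Spec: pairs=15 depth=7 groups=6
Count(depth <= 7) = 325628
Count(depth <= 6) = 319148
Count(depth == 7) = 325628 - 319148 = 6480

Answer: 6480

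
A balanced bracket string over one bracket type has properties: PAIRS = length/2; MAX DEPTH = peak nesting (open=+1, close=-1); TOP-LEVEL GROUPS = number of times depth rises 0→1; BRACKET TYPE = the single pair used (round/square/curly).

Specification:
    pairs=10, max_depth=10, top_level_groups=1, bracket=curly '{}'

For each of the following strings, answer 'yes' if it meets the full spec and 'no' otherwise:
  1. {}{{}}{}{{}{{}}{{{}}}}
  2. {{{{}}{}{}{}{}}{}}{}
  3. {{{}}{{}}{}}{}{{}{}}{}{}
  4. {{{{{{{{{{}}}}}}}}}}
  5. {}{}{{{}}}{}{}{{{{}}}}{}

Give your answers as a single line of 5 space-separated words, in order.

String 1 '{}{{}}{}{{}{{}}{{{}}}}': depth seq [1 0 1 2 1 0 1 0 1 2 1 2 3 2 1 2 3 4 3 2 1 0]
  -> pairs=11 depth=4 groups=4 -> no
String 2 '{{{{}}{}{}{}{}}{}}{}': depth seq [1 2 3 4 3 2 3 2 3 2 3 2 3 2 1 2 1 0 1 0]
  -> pairs=10 depth=4 groups=2 -> no
String 3 '{{{}}{{}}{}}{}{{}{}}{}{}': depth seq [1 2 3 2 1 2 3 2 1 2 1 0 1 0 1 2 1 2 1 0 1 0 1 0]
  -> pairs=12 depth=3 groups=5 -> no
String 4 '{{{{{{{{{{}}}}}}}}}}': depth seq [1 2 3 4 5 6 7 8 9 10 9 8 7 6 5 4 3 2 1 0]
  -> pairs=10 depth=10 groups=1 -> yes
String 5 '{}{}{{{}}}{}{}{{{{}}}}{}': depth seq [1 0 1 0 1 2 3 2 1 0 1 0 1 0 1 2 3 4 3 2 1 0 1 0]
  -> pairs=12 depth=4 groups=7 -> no

Answer: no no no yes no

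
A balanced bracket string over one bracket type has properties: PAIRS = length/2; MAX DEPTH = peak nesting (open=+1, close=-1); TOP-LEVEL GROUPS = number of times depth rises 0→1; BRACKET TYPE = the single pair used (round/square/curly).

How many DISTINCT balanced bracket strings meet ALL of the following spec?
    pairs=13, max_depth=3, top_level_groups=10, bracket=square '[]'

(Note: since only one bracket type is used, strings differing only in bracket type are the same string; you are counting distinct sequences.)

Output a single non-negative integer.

Spec: pairs=13 depth=3 groups=10
Count(depth <= 3) = 340
Count(depth <= 2) = 220
Count(depth == 3) = 340 - 220 = 120

Answer: 120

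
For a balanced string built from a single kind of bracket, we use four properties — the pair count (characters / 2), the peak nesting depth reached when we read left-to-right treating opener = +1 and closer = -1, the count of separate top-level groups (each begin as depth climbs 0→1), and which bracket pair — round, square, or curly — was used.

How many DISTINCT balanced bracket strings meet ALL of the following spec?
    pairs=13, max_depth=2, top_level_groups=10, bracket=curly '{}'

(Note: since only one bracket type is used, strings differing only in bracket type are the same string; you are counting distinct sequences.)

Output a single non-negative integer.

Answer: 220

Derivation:
Spec: pairs=13 depth=2 groups=10
Count(depth <= 2) = 220
Count(depth <= 1) = 0
Count(depth == 2) = 220 - 0 = 220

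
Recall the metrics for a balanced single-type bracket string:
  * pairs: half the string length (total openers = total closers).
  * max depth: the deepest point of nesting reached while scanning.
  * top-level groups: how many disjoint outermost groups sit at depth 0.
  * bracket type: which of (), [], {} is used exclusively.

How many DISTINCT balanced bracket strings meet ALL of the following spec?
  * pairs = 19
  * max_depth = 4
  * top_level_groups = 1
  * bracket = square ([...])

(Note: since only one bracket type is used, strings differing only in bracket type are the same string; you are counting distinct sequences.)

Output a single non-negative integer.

Spec: pairs=19 depth=4 groups=1
Count(depth <= 4) = 9227465
Count(depth <= 3) = 131072
Count(depth == 4) = 9227465 - 131072 = 9096393

Answer: 9096393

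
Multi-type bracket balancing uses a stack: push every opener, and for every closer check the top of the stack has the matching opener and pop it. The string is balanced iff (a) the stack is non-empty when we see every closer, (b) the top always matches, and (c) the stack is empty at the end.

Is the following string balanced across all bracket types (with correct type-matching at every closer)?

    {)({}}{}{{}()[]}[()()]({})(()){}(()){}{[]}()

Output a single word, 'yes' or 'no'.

Answer: no

Derivation:
pos 0: push '{'; stack = {
pos 1: saw closer ')' but top of stack is '{' (expected '}') → INVALID
Verdict: type mismatch at position 1: ')' closes '{' → no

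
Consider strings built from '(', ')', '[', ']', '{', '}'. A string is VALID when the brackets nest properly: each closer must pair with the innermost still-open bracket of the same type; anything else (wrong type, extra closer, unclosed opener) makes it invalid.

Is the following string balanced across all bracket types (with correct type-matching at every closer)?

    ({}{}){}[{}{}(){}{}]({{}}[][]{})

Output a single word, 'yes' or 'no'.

pos 0: push '('; stack = (
pos 1: push '{'; stack = ({
pos 2: '}' matches '{'; pop; stack = (
pos 3: push '{'; stack = ({
pos 4: '}' matches '{'; pop; stack = (
pos 5: ')' matches '('; pop; stack = (empty)
pos 6: push '{'; stack = {
pos 7: '}' matches '{'; pop; stack = (empty)
pos 8: push '['; stack = [
pos 9: push '{'; stack = [{
pos 10: '}' matches '{'; pop; stack = [
pos 11: push '{'; stack = [{
pos 12: '}' matches '{'; pop; stack = [
pos 13: push '('; stack = [(
pos 14: ')' matches '('; pop; stack = [
pos 15: push '{'; stack = [{
pos 16: '}' matches '{'; pop; stack = [
pos 17: push '{'; stack = [{
pos 18: '}' matches '{'; pop; stack = [
pos 19: ']' matches '['; pop; stack = (empty)
pos 20: push '('; stack = (
pos 21: push '{'; stack = ({
pos 22: push '{'; stack = ({{
pos 23: '}' matches '{'; pop; stack = ({
pos 24: '}' matches '{'; pop; stack = (
pos 25: push '['; stack = ([
pos 26: ']' matches '['; pop; stack = (
pos 27: push '['; stack = ([
pos 28: ']' matches '['; pop; stack = (
pos 29: push '{'; stack = ({
pos 30: '}' matches '{'; pop; stack = (
pos 31: ')' matches '('; pop; stack = (empty)
end: stack empty → VALID
Verdict: properly nested → yes

Answer: yes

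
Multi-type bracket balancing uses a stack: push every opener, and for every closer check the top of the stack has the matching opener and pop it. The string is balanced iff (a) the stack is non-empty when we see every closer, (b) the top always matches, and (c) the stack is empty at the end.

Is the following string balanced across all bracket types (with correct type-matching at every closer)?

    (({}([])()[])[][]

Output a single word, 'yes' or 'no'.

Answer: no

Derivation:
pos 0: push '('; stack = (
pos 1: push '('; stack = ((
pos 2: push '{'; stack = (({
pos 3: '}' matches '{'; pop; stack = ((
pos 4: push '('; stack = (((
pos 5: push '['; stack = ((([
pos 6: ']' matches '['; pop; stack = (((
pos 7: ')' matches '('; pop; stack = ((
pos 8: push '('; stack = (((
pos 9: ')' matches '('; pop; stack = ((
pos 10: push '['; stack = (([
pos 11: ']' matches '['; pop; stack = ((
pos 12: ')' matches '('; pop; stack = (
pos 13: push '['; stack = ([
pos 14: ']' matches '['; pop; stack = (
pos 15: push '['; stack = ([
pos 16: ']' matches '['; pop; stack = (
end: stack still non-empty (() → INVALID
Verdict: unclosed openers at end: ( → no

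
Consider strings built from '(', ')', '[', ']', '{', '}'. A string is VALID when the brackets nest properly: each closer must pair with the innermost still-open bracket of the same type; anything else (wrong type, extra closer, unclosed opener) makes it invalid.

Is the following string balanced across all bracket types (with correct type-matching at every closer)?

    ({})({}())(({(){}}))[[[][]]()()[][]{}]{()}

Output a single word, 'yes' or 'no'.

pos 0: push '('; stack = (
pos 1: push '{'; stack = ({
pos 2: '}' matches '{'; pop; stack = (
pos 3: ')' matches '('; pop; stack = (empty)
pos 4: push '('; stack = (
pos 5: push '{'; stack = ({
pos 6: '}' matches '{'; pop; stack = (
pos 7: push '('; stack = ((
pos 8: ')' matches '('; pop; stack = (
pos 9: ')' matches '('; pop; stack = (empty)
pos 10: push '('; stack = (
pos 11: push '('; stack = ((
pos 12: push '{'; stack = (({
pos 13: push '('; stack = (({(
pos 14: ')' matches '('; pop; stack = (({
pos 15: push '{'; stack = (({{
pos 16: '}' matches '{'; pop; stack = (({
pos 17: '}' matches '{'; pop; stack = ((
pos 18: ')' matches '('; pop; stack = (
pos 19: ')' matches '('; pop; stack = (empty)
pos 20: push '['; stack = [
pos 21: push '['; stack = [[
pos 22: push '['; stack = [[[
pos 23: ']' matches '['; pop; stack = [[
pos 24: push '['; stack = [[[
pos 25: ']' matches '['; pop; stack = [[
pos 26: ']' matches '['; pop; stack = [
pos 27: push '('; stack = [(
pos 28: ')' matches '('; pop; stack = [
pos 29: push '('; stack = [(
pos 30: ')' matches '('; pop; stack = [
pos 31: push '['; stack = [[
pos 32: ']' matches '['; pop; stack = [
pos 33: push '['; stack = [[
pos 34: ']' matches '['; pop; stack = [
pos 35: push '{'; stack = [{
pos 36: '}' matches '{'; pop; stack = [
pos 37: ']' matches '['; pop; stack = (empty)
pos 38: push '{'; stack = {
pos 39: push '('; stack = {(
pos 40: ')' matches '('; pop; stack = {
pos 41: '}' matches '{'; pop; stack = (empty)
end: stack empty → VALID
Verdict: properly nested → yes

Answer: yes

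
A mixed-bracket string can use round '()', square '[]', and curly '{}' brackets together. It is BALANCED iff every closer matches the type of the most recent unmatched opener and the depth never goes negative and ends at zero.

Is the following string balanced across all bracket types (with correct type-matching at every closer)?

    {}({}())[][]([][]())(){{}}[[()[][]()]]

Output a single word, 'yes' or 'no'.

Answer: yes

Derivation:
pos 0: push '{'; stack = {
pos 1: '}' matches '{'; pop; stack = (empty)
pos 2: push '('; stack = (
pos 3: push '{'; stack = ({
pos 4: '}' matches '{'; pop; stack = (
pos 5: push '('; stack = ((
pos 6: ')' matches '('; pop; stack = (
pos 7: ')' matches '('; pop; stack = (empty)
pos 8: push '['; stack = [
pos 9: ']' matches '['; pop; stack = (empty)
pos 10: push '['; stack = [
pos 11: ']' matches '['; pop; stack = (empty)
pos 12: push '('; stack = (
pos 13: push '['; stack = ([
pos 14: ']' matches '['; pop; stack = (
pos 15: push '['; stack = ([
pos 16: ']' matches '['; pop; stack = (
pos 17: push '('; stack = ((
pos 18: ')' matches '('; pop; stack = (
pos 19: ')' matches '('; pop; stack = (empty)
pos 20: push '('; stack = (
pos 21: ')' matches '('; pop; stack = (empty)
pos 22: push '{'; stack = {
pos 23: push '{'; stack = {{
pos 24: '}' matches '{'; pop; stack = {
pos 25: '}' matches '{'; pop; stack = (empty)
pos 26: push '['; stack = [
pos 27: push '['; stack = [[
pos 28: push '('; stack = [[(
pos 29: ')' matches '('; pop; stack = [[
pos 30: push '['; stack = [[[
pos 31: ']' matches '['; pop; stack = [[
pos 32: push '['; stack = [[[
pos 33: ']' matches '['; pop; stack = [[
pos 34: push '('; stack = [[(
pos 35: ')' matches '('; pop; stack = [[
pos 36: ']' matches '['; pop; stack = [
pos 37: ']' matches '['; pop; stack = (empty)
end: stack empty → VALID
Verdict: properly nested → yes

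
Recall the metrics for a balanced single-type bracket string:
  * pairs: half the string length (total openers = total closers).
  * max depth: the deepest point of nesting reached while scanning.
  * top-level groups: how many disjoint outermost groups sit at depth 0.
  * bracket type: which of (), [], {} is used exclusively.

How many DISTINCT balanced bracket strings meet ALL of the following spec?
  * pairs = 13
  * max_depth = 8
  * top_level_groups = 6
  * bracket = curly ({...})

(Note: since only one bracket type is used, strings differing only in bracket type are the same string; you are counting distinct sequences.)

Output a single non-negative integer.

Spec: pairs=13 depth=8 groups=6
Count(depth <= 8) = 23256
Count(depth <= 7) = 23250
Count(depth == 8) = 23256 - 23250 = 6

Answer: 6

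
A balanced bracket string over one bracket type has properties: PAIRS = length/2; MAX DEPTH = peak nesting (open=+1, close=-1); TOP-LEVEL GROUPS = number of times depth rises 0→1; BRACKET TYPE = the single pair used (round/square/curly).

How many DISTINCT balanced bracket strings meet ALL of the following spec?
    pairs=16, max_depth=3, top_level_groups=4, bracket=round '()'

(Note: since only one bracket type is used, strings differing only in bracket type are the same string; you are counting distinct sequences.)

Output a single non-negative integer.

Answer: 230201

Derivation:
Spec: pairs=16 depth=3 groups=4
Count(depth <= 3) = 230656
Count(depth <= 2) = 455
Count(depth == 3) = 230656 - 455 = 230201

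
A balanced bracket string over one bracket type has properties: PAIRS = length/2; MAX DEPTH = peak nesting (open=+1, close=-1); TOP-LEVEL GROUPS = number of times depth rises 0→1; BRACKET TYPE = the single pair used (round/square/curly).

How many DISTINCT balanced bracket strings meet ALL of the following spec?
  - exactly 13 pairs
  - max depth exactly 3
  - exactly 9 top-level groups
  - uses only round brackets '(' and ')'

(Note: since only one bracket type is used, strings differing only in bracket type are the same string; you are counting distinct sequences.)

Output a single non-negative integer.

Spec: pairs=13 depth=3 groups=9
Count(depth <= 3) = 1134
Count(depth <= 2) = 495
Count(depth == 3) = 1134 - 495 = 639

Answer: 639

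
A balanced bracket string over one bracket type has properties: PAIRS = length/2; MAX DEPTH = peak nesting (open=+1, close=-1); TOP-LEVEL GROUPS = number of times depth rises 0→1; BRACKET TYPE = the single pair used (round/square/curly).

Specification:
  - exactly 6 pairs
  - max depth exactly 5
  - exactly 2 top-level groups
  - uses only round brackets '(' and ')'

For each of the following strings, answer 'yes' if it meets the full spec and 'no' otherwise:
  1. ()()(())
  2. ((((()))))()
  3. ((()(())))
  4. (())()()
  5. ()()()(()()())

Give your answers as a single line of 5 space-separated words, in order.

String 1 '()()(())': depth seq [1 0 1 0 1 2 1 0]
  -> pairs=4 depth=2 groups=3 -> no
String 2 '((((()))))()': depth seq [1 2 3 4 5 4 3 2 1 0 1 0]
  -> pairs=6 depth=5 groups=2 -> yes
String 3 '((()(())))': depth seq [1 2 3 2 3 4 3 2 1 0]
  -> pairs=5 depth=4 groups=1 -> no
String 4 '(())()()': depth seq [1 2 1 0 1 0 1 0]
  -> pairs=4 depth=2 groups=3 -> no
String 5 '()()()(()()())': depth seq [1 0 1 0 1 0 1 2 1 2 1 2 1 0]
  -> pairs=7 depth=2 groups=4 -> no

Answer: no yes no no no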